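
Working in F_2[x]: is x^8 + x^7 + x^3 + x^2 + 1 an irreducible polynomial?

Write f(x) = x^8 + x^7 + x^3 + x^2 + 1.
Check for roots in F_2: f(0) = 1; f(1) = 1.
No roots, so no linear factors.
Monic irreducibles of degree 2 over GF(2): x^2 + x + 1.
None of them divide f (all give nonzero remainder).
Monic irreducibles of degree 3 over GF(2): x^3 + x + 1, x^3 + x^2 + 1.
None of them divide f (all give nonzero remainder).
Monic irreducibles of degree 4 over GF(2): x^4 + x + 1, x^4 + x^3 + 1, x^4 + x^3 + x^2 + x + 1.
None of them divide f (all give nonzero remainder).
No irreducible factor of degree ≤ 4 exists, so f is irreducible over GF(2).

Yes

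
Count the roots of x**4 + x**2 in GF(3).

1

Write g(x) = x**4 + x**2.
Evaluate at each of the 3 elements of GF(3):
g(0) = 0 → root; g(1) = 2; g(2) = 2.
Roots: {0}.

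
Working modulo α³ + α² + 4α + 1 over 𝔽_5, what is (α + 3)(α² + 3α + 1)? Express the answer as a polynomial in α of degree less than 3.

α + 2

Multiply in 𝔽_5[α]: (α + 3)·(α² + 3α + 1) = α³ + α² + 3.
Reduce using α³ ≡ 4α² + α + 4 (mod α³ + α² + 4α + 1).
Reduced: α + 2.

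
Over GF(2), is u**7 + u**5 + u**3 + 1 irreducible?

Write f(u) = u**7 + u**5 + u**3 + 1.
Check for roots in GF(2): f(0) = 1; f(1) = 0 → root.
f(1) = 0, so (u − 1) divides f(u); f is reducible.

No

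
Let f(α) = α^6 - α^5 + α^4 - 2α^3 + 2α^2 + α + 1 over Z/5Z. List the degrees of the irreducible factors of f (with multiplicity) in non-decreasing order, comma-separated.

1, 1, 2, 2

Roots in Z/5Z: f(0) = 1; f(1) = 3; f(2) = 3; f(3) = 0 → root; f(4) = 2.
Linear factors from roots: (α + 2).
Complete factorization: f(α) = (α + 2)^2·(α^2 + 2α - 2)·(α^2 - 2α - 2).
Factor degrees with multiplicity: 1 + 1 + 2 + 2 = 6.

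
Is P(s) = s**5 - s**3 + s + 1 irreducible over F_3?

No

Check for roots in F_3: P(0) = 1; P(1) = 2; P(2) = 0 → root.
P(2) = 0, so (s − 2) divides P(s); P is reducible.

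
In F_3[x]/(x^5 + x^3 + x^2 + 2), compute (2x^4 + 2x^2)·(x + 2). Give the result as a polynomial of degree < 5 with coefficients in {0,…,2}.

Multiply in F_3[x]: (2x^4 + 2x^2)·(x + 2) = 2x^5 + x^4 + 2x^3 + x^2.
Reduce using x^5 ≡ 2x^3 + 2x^2 + 1 (mod x^5 + x^3 + x^2 + 2).
Reduced: x^4 + 2x^2 + 2.

x^4 + 2x^2 + 2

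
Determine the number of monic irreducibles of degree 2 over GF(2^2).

Gauss's count: N_{4}(2) = (1/2) Σ_{d|2} μ(2/d)·4^d.
Divisors of 2: 1, 2; μ(2/d) for each: -1, 1.
Σ = − 4^1 + 4^2 = 12.
N = 12/2 = 6.

6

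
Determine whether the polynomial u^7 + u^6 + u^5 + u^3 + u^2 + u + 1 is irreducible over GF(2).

Yes

Write m(u) = u^7 + u^6 + u^5 + u^3 + u^2 + u + 1.
Check for roots in GF(2): m(0) = 1; m(1) = 1.
No roots, so no linear factors.
Monic irreducibles of degree 2 over GF(2): u^2 + u + 1.
None of them divide m (all give nonzero remainder).
Monic irreducibles of degree 3 over GF(2): u^3 + u + 1, u^3 + u^2 + 1.
None of them divide m (all give nonzero remainder).
No irreducible factor of degree ≤ 3 exists, so m is irreducible over GF(2).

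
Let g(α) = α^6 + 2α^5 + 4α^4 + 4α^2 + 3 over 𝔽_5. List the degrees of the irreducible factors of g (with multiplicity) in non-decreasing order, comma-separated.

Roots in 𝔽_5: g(0) = 3; g(1) = 4; g(2) = 1; g(3) = 3; g(4) = 0 → root.
Linear factors from roots: (α + 1).
Complete factorization: g(α) = (α + 1)^2·(α^4 + 3α^2 + 4α + 3).
Factor degrees with multiplicity: 1 + 1 + 4 = 6.

1, 1, 4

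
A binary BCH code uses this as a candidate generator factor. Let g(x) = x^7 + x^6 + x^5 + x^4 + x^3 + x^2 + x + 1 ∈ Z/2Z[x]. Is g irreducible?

No

Check for roots in Z/2Z: g(0) = 1; g(1) = 0 → root.
g(1) = 0, so (x − 1) divides g(x); g is reducible.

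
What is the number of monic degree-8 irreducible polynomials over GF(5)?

48750

x^(5^8) − x is the product of all monic irreducibles of degree dividing 8; Möbius inversion gives N = (1/8) Σ μ(8/d)·5^d.
Divisors of 8: 1, 2, 4, 8; μ(8/d) for each: 0, 0, -1, 1.
Σ = − 5^4 + 5^8 = 390000.
N = 390000/8 = 48750.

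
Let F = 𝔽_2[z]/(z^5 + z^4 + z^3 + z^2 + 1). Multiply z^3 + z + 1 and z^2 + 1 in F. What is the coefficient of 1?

Multiply in 𝔽_2[z]: (z^3 + z + 1)·(z^2 + 1) = z^5 + z^2 + z + 1.
Reduce using z^5 ≡ z^4 + z^3 + z^2 + 1 (mod z^5 + z^4 + z^3 + z^2 + 1).
Reduced: z^4 + z^3 + z.

0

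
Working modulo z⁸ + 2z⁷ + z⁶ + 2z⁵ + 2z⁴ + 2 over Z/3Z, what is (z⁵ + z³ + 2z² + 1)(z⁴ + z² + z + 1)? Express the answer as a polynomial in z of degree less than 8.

Multiply in Z/3Z[z]: (z⁵ + z³ + 2z² + 1)·(z⁴ + z² + z + 1) = z⁹ + 2z⁷ + 2z⁵ + z⁴ + z + 1.
Reduce using z⁸ ≡ z⁷ + 2z⁶ + z⁵ + z⁴ + 1 (mod z⁸ + 2z⁷ + z⁶ + 2z⁵ + 2z⁴ + 2).
Reduced: 2z⁷ + z⁵ + 2z⁴ + 2z + 2.

2z^7 + z^5 + 2z^4 + 2z + 2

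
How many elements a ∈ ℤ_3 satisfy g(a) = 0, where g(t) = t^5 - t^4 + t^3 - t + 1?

Evaluate at each of the 3 elements of ℤ_3:
g(0) = 1; g(1) = 1; g(2) = 2.
No element is a root.

0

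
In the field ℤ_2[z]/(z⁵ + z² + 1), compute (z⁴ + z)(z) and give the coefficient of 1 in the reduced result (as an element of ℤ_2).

1

Multiply in ℤ_2[z]: (z⁴ + z)·(z) = z⁵ + z².
Reduce using z⁵ ≡ z² + 1 (mod z⁵ + z² + 1).
Reduced: 1.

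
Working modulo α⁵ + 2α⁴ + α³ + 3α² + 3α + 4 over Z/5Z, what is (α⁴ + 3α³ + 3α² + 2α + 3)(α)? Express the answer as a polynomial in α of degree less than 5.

Multiply in Z/5Z[α]: (α⁴ + 3α³ + 3α² + 2α + 3)·(α) = α⁵ + 3α⁴ + 3α³ + 2α² + 3α.
Reduce using α⁵ ≡ 3α⁴ + 4α³ + 2α² + 2α + 1 (mod α⁵ + 2α⁴ + α³ + 3α² + 3α + 4).
Reduced: α⁴ + 2α³ + 4α² + 1.

α^4 + 2α^3 + 4α^2 + 1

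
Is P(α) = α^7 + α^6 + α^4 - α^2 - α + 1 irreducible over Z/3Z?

Check for roots in Z/3Z: P(0) = 1; P(1) = 2; P(2) = 2.
No roots, so no linear factors.
Monic irreducibles of degree 2 over GF(3): α^2 + 1, α^2 + α - 1, α^2 - α - 1.
None of them divide P (all give nonzero remainder).
Degree-3 irreducible divisors: test the 8 monic irreducibles of degree 3 over GF(3).
None of them divide P (all give nonzero remainder).
No irreducible factor of degree ≤ 3 exists, so P is irreducible over GF(3).

Yes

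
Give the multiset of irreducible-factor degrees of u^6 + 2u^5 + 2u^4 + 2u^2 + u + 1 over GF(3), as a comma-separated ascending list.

Write h(u) = u^6 + 2u^5 + 2u^4 + 2u^2 + u + 1.
Roots in GF(3): h(0) = 1; h(1) = 0 → root; h(2) = 0 → root.
Linear factors from roots: (u + 2), (u + 1).
Complete factorization: h(u) = (u + 1)·(u + 2)·(u^2 + 1)·(u^2 + 2u + 2).
Factor degrees with multiplicity: 1 + 1 + 2 + 2 = 6.

1, 1, 2, 2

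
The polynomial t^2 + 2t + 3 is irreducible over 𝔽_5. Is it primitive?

Yes

Write f(t) = t^2 + 2t + 3.
|GF(5^2)^×| = 5^2 − 1 = 24. Prime factorization: 24 = 2^3·3.
f is primitive ⇔ t has order 24 in GF(5)[t]/(f), i.e. t^(24/q) ≠ 1 for each prime q | 24.
t^(12) mod f = 4.
t^(8) mod f = 4t + 1.
None equal 1, so t has full order 24; f is primitive.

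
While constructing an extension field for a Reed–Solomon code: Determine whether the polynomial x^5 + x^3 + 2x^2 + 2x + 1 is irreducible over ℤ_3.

Write g(x) = x^5 + x^3 + 2x^2 + 2x + 1.
Check for roots in ℤ_3: g(0) = 1; g(1) = 1; g(2) = 2.
No roots, so no linear factors.
Monic irreducibles of degree 2 over GF(3): x^2 + 1, x^2 + x + 2, x^2 + 2x + 2.
None of them divide g (all give nonzero remainder).
No irreducible factor of degree ≤ 2 exists, so g is irreducible over GF(3).

Yes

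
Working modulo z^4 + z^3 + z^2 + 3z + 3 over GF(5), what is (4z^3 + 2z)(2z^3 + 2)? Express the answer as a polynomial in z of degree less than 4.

3z^3 + z^2 + z + 3

Multiply in GF(5)[z]: (4z^3 + 2z)·(2z^3 + 2) = 3z^6 + 4z^4 + 3z^3 + 4z.
Reduce using z^4 ≡ 4z^3 + 4z^2 + 2z + 2 (mod z^4 + z^3 + z^2 + 3z + 3).
Reduced: 3z^3 + z^2 + z + 3.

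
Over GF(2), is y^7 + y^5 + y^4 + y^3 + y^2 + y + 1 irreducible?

Yes

Write g(y) = y^7 + y^5 + y^4 + y^3 + y^2 + y + 1.
Check for roots in GF(2): g(0) = 1; g(1) = 1.
No roots, so no linear factors.
Monic irreducibles of degree 2 over GF(2): y^2 + y + 1.
None of them divide g (all give nonzero remainder).
Monic irreducibles of degree 3 over GF(2): y^3 + y + 1, y^3 + y^2 + 1.
None of them divide g (all give nonzero remainder).
No irreducible factor of degree ≤ 3 exists, so g is irreducible over GF(2).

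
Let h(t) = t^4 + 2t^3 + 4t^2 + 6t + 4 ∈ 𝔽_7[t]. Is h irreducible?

No

Check for roots in 𝔽_7: h(0) = 4; h(1) = 3; h(2) = 1; h(3) = 4; h(4) = 0 → root; h(5) = 1; h(6) = 1.
h(4) = 0, so (t − 4) divides h(t); h is reducible.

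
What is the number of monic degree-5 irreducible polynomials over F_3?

By the necklace-counting formula, N_3(5) = (1/5) Σ_{d|5} μ(5/d)·3^d.
Divisors of 5: 1, 5; μ(5/d) for each: -1, 1.
Σ = − 3^1 + 3^5 = 240.
N = 240/5 = 48.

48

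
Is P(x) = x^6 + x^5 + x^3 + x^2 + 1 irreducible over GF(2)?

Check for roots in GF(2): P(0) = 1; P(1) = 1.
No roots, so no linear factors.
Monic irreducibles of degree 2 over GF(2): x^2 + x + 1.
None of them divide P (all give nonzero remainder).
Monic irreducibles of degree 3 over GF(2): x^3 + x + 1, x^3 + x^2 + 1.
None of them divide P (all give nonzero remainder).
No irreducible factor of degree ≤ 3 exists, so P is irreducible over GF(2).

Yes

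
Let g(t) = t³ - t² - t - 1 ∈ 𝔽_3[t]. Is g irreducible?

Check for roots in 𝔽_3: g(0) = 2; g(1) = 1; g(2) = 1.
No roots. A degree-3 polynomial over a field with no linear factor is irreducible.

Yes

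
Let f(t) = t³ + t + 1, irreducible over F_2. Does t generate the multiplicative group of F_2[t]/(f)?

Yes

|GF(2^3)^×| = 2^3 − 1 = 7. Prime factorization: 7 = 7.
f is primitive ⇔ t has order 7 in GF(2)[t]/(f), i.e. t^(7/q) ≠ 1 for each prime q | 7.
t^(1) mod f = t.
None equal 1, so t has full order 7; f is primitive.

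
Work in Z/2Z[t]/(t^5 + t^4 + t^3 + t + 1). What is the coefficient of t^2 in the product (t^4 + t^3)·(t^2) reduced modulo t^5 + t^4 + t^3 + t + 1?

1

Multiply in Z/2Z[t]: (t^4 + t^3)·(t^2) = t^6 + t^5.
Reduce using t^5 ≡ t^4 + t^3 + t + 1 (mod t^5 + t^4 + t^3 + t + 1).
Reduced: t^4 + t^2 + t.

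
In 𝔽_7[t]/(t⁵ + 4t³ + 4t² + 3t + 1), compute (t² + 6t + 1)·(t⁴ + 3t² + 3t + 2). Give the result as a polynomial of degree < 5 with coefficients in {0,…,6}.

Multiply in 𝔽_7[t]: (t² + 6t + 1)·(t⁴ + 3t² + 3t + 2) = t⁶ + 6t⁵ + 4t⁴ + 2t² + t + 2.
Reduce using t⁵ ≡ 3t³ + 3t² + 4t + 6 (mod t⁵ + 4t³ + 4t² + 3t + 1).
Reduced: 3t² + 3t + 3.

3t^2 + 3t + 3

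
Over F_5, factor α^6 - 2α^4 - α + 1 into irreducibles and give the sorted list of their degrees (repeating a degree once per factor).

1, 2, 3

Write g(α) = α^6 - 2α^4 - α + 1.
Roots in F_5: g(0) = 1; g(1) = 4; g(2) = 1; g(3) = 0 → root; g(4) = 1.
Linear factors from roots: (α + 2).
Complete factorization: g(α) = (α + 2)·(α^2 - 2α - 1)·(α^3 - 2α + 2).
Factor degrees with multiplicity: 1 + 2 + 3 = 6.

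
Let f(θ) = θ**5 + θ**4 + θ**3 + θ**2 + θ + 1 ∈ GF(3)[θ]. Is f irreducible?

No

Check for roots in GF(3): f(0) = 1; f(1) = 0 → root; f(2) = 0 → root.
f(1) = 0, so (θ − 1) divides f(θ); f is reducible.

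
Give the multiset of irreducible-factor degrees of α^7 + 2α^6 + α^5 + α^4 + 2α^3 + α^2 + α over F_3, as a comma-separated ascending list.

1, 1, 2, 3

Write h(α) = α^7 + 2α^6 + α^5 + α^4 + 2α^3 + α^2 + α.
Roots in F_3: h(0) = 0 → root; h(1) = 0 → root; h(2) = 2.
Linear factors from roots: (α), (α + 2).
Complete factorization: h(α) = (α)·(α + 2)·(α^2 + α + 2)·(α^3 + 2α^2 + 1).
Factor degrees with multiplicity: 1 + 1 + 2 + 3 = 7.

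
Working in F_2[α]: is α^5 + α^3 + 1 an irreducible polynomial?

Write m(α) = α^5 + α^3 + 1.
Check for roots in F_2: m(0) = 1; m(1) = 1.
No roots, so no linear factors.
Monic irreducibles of degree 2 over GF(2): α^2 + α + 1.
None of them divide m (all give nonzero remainder).
No irreducible factor of degree ≤ 2 exists, so m is irreducible over GF(2).

Yes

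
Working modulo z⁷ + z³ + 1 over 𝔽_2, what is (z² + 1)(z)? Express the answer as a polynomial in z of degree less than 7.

Multiply in 𝔽_2[z]: (z² + 1)·(z) = z³ + z.
Reduced: z³ + z.

z^3 + z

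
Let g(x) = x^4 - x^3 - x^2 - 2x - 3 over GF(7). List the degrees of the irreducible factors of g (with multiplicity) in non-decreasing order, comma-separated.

Linear factors from roots: (x + 2), (x + 1).
Complete factorization: g(x) = (x + 1)^2·(x + 2)^2.
Factor degrees with multiplicity: 1 + 1 + 1 + 1 = 4.

1, 1, 1, 1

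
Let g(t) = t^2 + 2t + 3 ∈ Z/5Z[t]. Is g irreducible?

Check for roots in Z/5Z: g(0) = 3; g(1) = 1; g(2) = 1; g(3) = 3; g(4) = 2.
No roots. A degree-2 polynomial over a field with no linear factor is irreducible.

Yes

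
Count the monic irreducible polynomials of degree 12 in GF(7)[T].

1153430600

The number of monic irreducibles of degree 12 over GF(7) is (1/12)·Σ_{d∣12} μ(12/d) 7^d.
Divisors of 12: 1, 2, 3, 4, 6, 12; μ(12/d) for each: 0, 1, 0, -1, -1, 1.
Σ = 7^2 − 7^4 − 7^6 + 7^12 = 13841167200.
N = 13841167200/12 = 1153430600.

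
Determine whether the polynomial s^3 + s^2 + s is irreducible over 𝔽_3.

Write g(s) = s^3 + s^2 + s.
Check for roots in 𝔽_3: g(0) = 0 → root; g(1) = 0 → root; g(2) = 2.
g(0) = 0, so (s) divides g(s); g is reducible.

No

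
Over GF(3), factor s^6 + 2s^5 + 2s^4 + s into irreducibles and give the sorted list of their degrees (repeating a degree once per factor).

1, 1, 1, 1, 2

Write g(s) = s^6 + 2s^5 + 2s^4 + s.
Roots in GF(3): g(0) = 0 → root; g(1) = 0 → root; g(2) = 0 → root.
Linear factors from roots: (s), (s + 2), (s + 1).
Complete factorization: g(s) = (s)·(s + 2)·(s + 1)^2·(s^2 + s + 2).
Factor degrees with multiplicity: 1 + 1 + 1 + 1 + 2 = 6.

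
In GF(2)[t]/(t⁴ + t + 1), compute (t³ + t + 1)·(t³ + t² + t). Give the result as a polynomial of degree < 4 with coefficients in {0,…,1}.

Multiply in GF(2)[t]: (t³ + t + 1)·(t³ + t² + t) = t⁶ + t⁵ + t.
Reduce using t⁴ ≡ t + 1 (mod t⁴ + t + 1).
Reduced: t³.

t^3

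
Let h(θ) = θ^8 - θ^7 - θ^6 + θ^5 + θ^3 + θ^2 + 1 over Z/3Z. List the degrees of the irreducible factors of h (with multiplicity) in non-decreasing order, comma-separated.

Roots in Z/3Z: h(0) = 1; h(1) = 0 → root; h(2) = 1.
Linear factors from roots: (θ - 1).
Complete factorization: h(θ) = (θ - 1)·(θ^3 + θ^2 - 1)·(θ^4 - θ^3 + θ + 1).
Factor degrees with multiplicity: 1 + 3 + 4 = 8.

1, 3, 4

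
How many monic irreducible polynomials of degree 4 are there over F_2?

The number of monic irreducibles of degree 4 over GF(2) is (1/4)·Σ_{d∣4} μ(4/d) 2^d.
Divisors of 4: 1, 2, 4; μ(4/d) for each: 0, -1, 1.
Σ = − 2^2 + 2^4 = 12.
N = 12/4 = 3.

3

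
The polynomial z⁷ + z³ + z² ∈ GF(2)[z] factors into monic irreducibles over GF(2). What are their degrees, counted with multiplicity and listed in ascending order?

Write f(z) = z⁷ + z³ + z².
Roots in GF(2): f(0) = 0 → root; f(1) = 1.
Linear factors from roots: (z).
Complete factorization: f(z) = (z)^2·(z² + z + 1)·(z³ + z² + 1).
Factor degrees with multiplicity: 1 + 1 + 2 + 3 = 7.

1, 1, 2, 3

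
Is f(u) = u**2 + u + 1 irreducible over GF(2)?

Check for roots in GF(2): f(0) = 1; f(1) = 1.
No roots. A degree-2 polynomial over a field with no linear factor is irreducible.

Yes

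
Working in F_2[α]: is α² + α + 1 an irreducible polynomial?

Write g(α) = α² + α + 1.
Check for roots in F_2: g(0) = 1; g(1) = 1.
No roots. A degree-2 polynomial over a field with no linear factor is irreducible.

Yes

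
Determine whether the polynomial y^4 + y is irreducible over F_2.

No

Write h(y) = y^4 + y.
Check for roots in F_2: h(0) = 0 → root; h(1) = 0 → root.
h(0) = 0, so (y) divides h(y); h is reducible.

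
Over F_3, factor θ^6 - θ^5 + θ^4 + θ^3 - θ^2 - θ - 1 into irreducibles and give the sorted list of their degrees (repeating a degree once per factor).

Write f(θ) = θ^6 - θ^5 + θ^4 + θ^3 - θ^2 - θ - 1.
Roots in F_3: f(0) = 2; f(1) = 2; f(2) = 1.
Complete factorization: f(θ) = (θ^2 - θ - 1)·(θ^2 + 1)^2.
Factor degrees with multiplicity: 2 + 2 + 2 = 6.

2, 2, 2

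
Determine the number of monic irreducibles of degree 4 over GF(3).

x^(3^4) − x is the product of all monic irreducibles of degree dividing 4; Möbius inversion gives N = (1/4) Σ μ(4/d)·3^d.
Divisors of 4: 1, 2, 4; μ(4/d) for each: 0, -1, 1.
Σ = − 3^2 + 3^4 = 72.
N = 72/4 = 18.

18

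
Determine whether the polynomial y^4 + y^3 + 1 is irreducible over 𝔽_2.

Yes

Write h(y) = y^4 + y^3 + 1.
Check for roots in 𝔽_2: h(0) = 1; h(1) = 1.
No roots, so no linear factors.
Monic irreducibles of degree 2 over GF(2): y^2 + y + 1.
None of them divide h (all give nonzero remainder).
No irreducible factor of degree ≤ 2 exists, so h is irreducible over GF(2).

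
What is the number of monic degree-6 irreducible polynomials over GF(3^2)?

88440

x^(9^6) − x is the product of all monic irreducibles of degree dividing 6; Möbius inversion gives N = (1/6) Σ μ(6/d)·9^d.
Divisors of 6: 1, 2, 3, 6; μ(6/d) for each: 1, -1, -1, 1.
Σ = 9^1 − 9^2 − 9^3 + 9^6 = 530640.
N = 530640/6 = 88440.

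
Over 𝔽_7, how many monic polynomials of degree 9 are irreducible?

4483696

x^(7^9) − x is the product of all monic irreducibles of degree dividing 9; Möbius inversion gives N = (1/9) Σ μ(9/d)·7^d.
Divisors of 9: 1, 3, 9; μ(9/d) for each: 0, -1, 1.
Σ = − 7^3 + 7^9 = 40353264.
N = 40353264/9 = 4483696.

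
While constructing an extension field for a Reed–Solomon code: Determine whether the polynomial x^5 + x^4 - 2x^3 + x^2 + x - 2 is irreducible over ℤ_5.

No

Write g(x) = x^5 + x^4 - 2x^3 + x^2 + x - 2.
Check for roots in ℤ_5: g(0) = 3; g(1) = 0 → root; g(2) = 1; g(3) = 0 → root; g(4) = 0 → root.
g(1) = 0, so (x − 1) divides g(x); g is reducible.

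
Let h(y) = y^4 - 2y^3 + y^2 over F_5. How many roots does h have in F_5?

Evaluate at each of the 5 elements of F_5:
h(0) = 0 → root; h(1) = 0 → root; h(2) = 4; h(3) = 1; h(4) = 4.
Roots: {0, 1}.

2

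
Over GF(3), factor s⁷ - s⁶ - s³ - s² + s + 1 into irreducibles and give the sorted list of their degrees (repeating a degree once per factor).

1, 1, 2, 3

Write h(s) = s⁷ - s⁶ - s³ - s² + s + 1.
Roots in GF(3): h(0) = 1; h(1) = 0 → root; h(2) = 1.
Linear factors from roots: (s - 1).
Complete factorization: h(s) = (s - 1)^2·(s² + s - 1)·(s³ - s - 1).
Factor degrees with multiplicity: 1 + 1 + 2 + 3 = 7.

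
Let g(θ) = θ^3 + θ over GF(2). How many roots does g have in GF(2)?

Evaluate at each of the 2 elements of GF(2):
g(0) = 0 → root; g(1) = 0 → root.
Roots: {0, 1}.

2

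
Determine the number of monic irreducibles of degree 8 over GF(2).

30

By the necklace-counting formula, N_2(8) = (1/8) Σ_{d|8} μ(8/d)·2^d.
Divisors of 8: 1, 2, 4, 8; μ(8/d) for each: 0, 0, -1, 1.
Σ = − 2^4 + 2^8 = 240.
N = 240/8 = 30.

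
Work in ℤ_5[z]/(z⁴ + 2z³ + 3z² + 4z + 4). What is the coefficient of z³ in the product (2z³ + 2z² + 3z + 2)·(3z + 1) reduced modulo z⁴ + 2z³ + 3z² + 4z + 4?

1

Multiply in ℤ_5[z]: (2z³ + 2z² + 3z + 2)·(3z + 1) = z⁴ + 3z³ + z² + 4z + 2.
Reduce using z⁴ ≡ 3z³ + 2z² + z + 1 (mod z⁴ + 2z³ + 3z² + 4z + 4).
Reduced: z³ + 3z² + 3.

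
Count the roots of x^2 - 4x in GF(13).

2

Write P(x) = x^2 - 4x.
Evaluate at each of the 13 elements of GF(13):
P(0) = 0 → root; P(1) = 10; P(2) = 9; P(3) = 10; P(4) = 0 → root; P(5) = 5; P(6) = 12; P(7) = 8; P(8) = 6; P(9) = 6; P(10) = 8; P(11) = 12; P(12) = 5.
Roots: {0, 4}.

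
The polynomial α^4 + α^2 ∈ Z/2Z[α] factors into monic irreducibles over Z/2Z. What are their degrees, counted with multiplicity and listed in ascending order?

1, 1, 1, 1

Write h(α) = α^4 + α^2.
Roots in Z/2Z: h(0) = 0 → root; h(1) = 0 → root.
Linear factors from roots: (α), (α + 1).
Complete factorization: h(α) = (α)^2·(α + 1)^2.
Factor degrees with multiplicity: 1 + 1 + 1 + 1 = 4.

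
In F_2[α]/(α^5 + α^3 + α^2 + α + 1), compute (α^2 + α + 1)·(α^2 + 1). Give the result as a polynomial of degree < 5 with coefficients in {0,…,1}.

α^4 + α^3 + α + 1

Multiply in F_2[α]: (α^2 + α + 1)·(α^2 + 1) = α^4 + α^3 + α + 1.
Reduced: α^4 + α^3 + α + 1.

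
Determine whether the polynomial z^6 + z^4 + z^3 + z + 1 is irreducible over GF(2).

Yes

Write f(z) = z^6 + z^4 + z^3 + z + 1.
Check for roots in GF(2): f(0) = 1; f(1) = 1.
No roots, so no linear factors.
Monic irreducibles of degree 2 over GF(2): z^2 + z + 1.
None of them divide f (all give nonzero remainder).
Monic irreducibles of degree 3 over GF(2): z^3 + z + 1, z^3 + z^2 + 1.
None of them divide f (all give nonzero remainder).
No irreducible factor of degree ≤ 3 exists, so f is irreducible over GF(2).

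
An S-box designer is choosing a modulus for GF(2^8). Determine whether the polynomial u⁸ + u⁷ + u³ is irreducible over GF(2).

Write m(u) = u⁸ + u⁷ + u³.
Check for roots in GF(2): m(0) = 0 → root; m(1) = 1.
m(0) = 0, so (u) divides m(u); m is reducible.

No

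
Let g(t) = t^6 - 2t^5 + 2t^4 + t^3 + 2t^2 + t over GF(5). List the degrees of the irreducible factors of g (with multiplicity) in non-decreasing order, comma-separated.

Roots in GF(5): g(0) = 0 → root; g(1) = 0 → root; g(2) = 0 → root; g(3) = 3; g(4) = 0 → root.
Linear factors from roots: (t), (t - 1), (t - 2), (t + 1).
Complete factorization: g(t) = (t)·(t + 1)·(t - 2)·(t - 1)·(t^2 - 2).
Factor degrees with multiplicity: 1 + 1 + 1 + 1 + 2 = 6.

1, 1, 1, 1, 2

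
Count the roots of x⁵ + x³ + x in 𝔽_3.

Write g(x) = x⁵ + x³ + x.
Evaluate at each of the 3 elements of 𝔽_3:
g(0) = 0 → root; g(1) = 0 → root; g(2) = 0 → root.
Roots: {0, 1, 2}.

3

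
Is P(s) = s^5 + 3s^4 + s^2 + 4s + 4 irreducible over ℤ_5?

Check for roots in ℤ_5: P(0) = 4; P(1) = 3; P(2) = 1; P(3) = 1; P(4) = 3.
No roots, so no linear factors.
Degree-2 irreducible divisors: test the 10 monic irreducibles of degree 2 over GF(5).
None of them divide P (all give nonzero remainder).
No irreducible factor of degree ≤ 2 exists, so P is irreducible over GF(5).

Yes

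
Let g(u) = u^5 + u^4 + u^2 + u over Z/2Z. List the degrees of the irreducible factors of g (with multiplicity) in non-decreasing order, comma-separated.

1, 1, 1, 2

Roots in Z/2Z: g(0) = 0 → root; g(1) = 0 → root.
Linear factors from roots: (u), (u + 1).
Complete factorization: g(u) = (u)·(u + 1)^2·(u^2 + u + 1).
Factor degrees with multiplicity: 1 + 1 + 1 + 2 = 5.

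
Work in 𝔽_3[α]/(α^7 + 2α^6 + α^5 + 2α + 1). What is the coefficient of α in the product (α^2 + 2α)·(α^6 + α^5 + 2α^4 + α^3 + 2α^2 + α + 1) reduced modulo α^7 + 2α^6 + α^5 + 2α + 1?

Multiply in 𝔽_3[α]: (α^2 + 2α)·(α^6 + α^5 + 2α^4 + α^3 + 2α^2 + α + 1) = α^8 + α^6 + 2α^5 + α^4 + 2α^3 + 2α.
Reduce using α^7 ≡ α^6 + 2α^5 + α + 2 (mod α^7 + 2α^6 + α^5 + 2α + 1).
Reduced: α^6 + α^5 + α^4 + 2α^3 + α^2 + 2α + 2.

2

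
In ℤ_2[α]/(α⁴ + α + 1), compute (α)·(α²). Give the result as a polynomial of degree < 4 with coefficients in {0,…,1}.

Multiply in ℤ_2[α]: (α)·(α²) = α³.
Reduced: α³.

α^3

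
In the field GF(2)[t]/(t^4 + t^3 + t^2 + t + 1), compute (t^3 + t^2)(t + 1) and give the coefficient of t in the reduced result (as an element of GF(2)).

Multiply in GF(2)[t]: (t^3 + t^2)·(t + 1) = t^4 + t^2.
Reduce using t^4 ≡ t^3 + t^2 + t + 1 (mod t^4 + t^3 + t^2 + t + 1).
Reduced: t^3 + t + 1.

1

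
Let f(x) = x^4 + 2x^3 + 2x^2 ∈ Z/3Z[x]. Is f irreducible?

Check for roots in Z/3Z: f(0) = 0 → root; f(1) = 2; f(2) = 1.
f(0) = 0, so (x) divides f(x); f is reducible.

No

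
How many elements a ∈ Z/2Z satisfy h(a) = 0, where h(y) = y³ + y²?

2

Evaluate at each of the 2 elements of Z/2Z:
h(0) = 0 → root; h(1) = 0 → root.
Roots: {0, 1}.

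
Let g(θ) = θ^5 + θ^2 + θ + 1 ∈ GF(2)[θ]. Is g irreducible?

Check for roots in GF(2): g(0) = 1; g(1) = 0 → root.
g(1) = 0, so (θ − 1) divides g(θ); g is reducible.

No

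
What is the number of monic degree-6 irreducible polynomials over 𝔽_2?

By the necklace-counting formula, N_2(6) = (1/6) Σ_{d|6} μ(6/d)·2^d.
Divisors of 6: 1, 2, 3, 6; μ(6/d) for each: 1, -1, -1, 1.
Σ = 2^1 − 2^2 − 2^3 + 2^6 = 54.
N = 54/6 = 9.

9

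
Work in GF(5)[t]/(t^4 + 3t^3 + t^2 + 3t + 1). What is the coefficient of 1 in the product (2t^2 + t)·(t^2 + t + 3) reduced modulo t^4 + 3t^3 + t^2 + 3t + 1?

3

Multiply in GF(5)[t]: (2t^2 + t)·(t^2 + t + 3) = 2t^4 + 3t^3 + 2t^2 + 3t.
Reduce using t^4 ≡ 2t^3 + 4t^2 + 2t + 4 (mod t^4 + 3t^3 + t^2 + 3t + 1).
Reduced: 2t^3 + 2t + 3.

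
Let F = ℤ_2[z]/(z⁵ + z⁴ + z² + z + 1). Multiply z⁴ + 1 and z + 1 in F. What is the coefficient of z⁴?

Multiply in ℤ_2[z]: (z⁴ + 1)·(z + 1) = z⁵ + z⁴ + z + 1.
Reduce using z⁵ ≡ z⁴ + z² + z + 1 (mod z⁵ + z⁴ + z² + z + 1).
Reduced: z².

0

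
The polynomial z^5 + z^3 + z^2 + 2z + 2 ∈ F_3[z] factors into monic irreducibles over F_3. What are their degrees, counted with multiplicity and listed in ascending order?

5

Write h(z) = z^5 + z^3 + z^2 + 2z + 2.
Roots in F_3: h(0) = 2; h(1) = 1; h(2) = 2.
Complete factorization: h(z) = (z^5 + z^3 + z^2 + 2z + 2).
Factor degrees with multiplicity: 5 = 5.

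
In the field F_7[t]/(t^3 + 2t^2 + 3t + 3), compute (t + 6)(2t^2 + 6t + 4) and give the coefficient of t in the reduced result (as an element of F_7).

Multiply in F_7[t]: (t + 6)·(2t^2 + 6t + 4) = 2t^3 + 4t^2 + 5t + 3.
Reduce using t^3 ≡ 5t^2 + 4t + 4 (mod t^3 + 2t^2 + 3t + 3).
Reduced: 6t + 4.

6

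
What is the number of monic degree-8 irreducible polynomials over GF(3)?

810

The number of monic irreducibles of degree 8 over GF(3) is (1/8)·Σ_{d∣8} μ(8/d) 3^d.
Divisors of 8: 1, 2, 4, 8; μ(8/d) for each: 0, 0, -1, 1.
Σ = − 3^4 + 3^8 = 6480.
N = 6480/8 = 810.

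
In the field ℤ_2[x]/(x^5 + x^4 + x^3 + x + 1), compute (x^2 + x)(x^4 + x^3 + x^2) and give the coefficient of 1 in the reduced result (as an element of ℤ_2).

Multiply in ℤ_2[x]: (x^2 + x)·(x^4 + x^3 + x^2) = x^6 + x^3.
Reduce using x^5 ≡ x^4 + x^3 + x + 1 (mod x^5 + x^4 + x^3 + x + 1).
Reduced: x^2 + 1.

1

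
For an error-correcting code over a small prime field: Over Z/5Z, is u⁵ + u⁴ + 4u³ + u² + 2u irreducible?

No

Write h(u) = u⁵ + u⁴ + 4u³ + u² + 2u.
Check for roots in Z/5Z: h(0) = 0 → root; h(1) = 4; h(2) = 3; h(3) = 2; h(4) = 0 → root.
h(0) = 0, so (u) divides h(u); h is reducible.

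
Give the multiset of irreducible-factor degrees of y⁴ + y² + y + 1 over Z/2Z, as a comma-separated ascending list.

Write f(y) = y⁴ + y² + y + 1.
Roots in Z/2Z: f(0) = 1; f(1) = 0 → root.
Linear factors from roots: (y + 1).
Complete factorization: f(y) = (y + 1)·(y³ + y² + 1).
Factor degrees with multiplicity: 1 + 3 = 4.

1, 3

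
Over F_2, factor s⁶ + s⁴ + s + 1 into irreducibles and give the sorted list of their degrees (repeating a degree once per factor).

Write g(s) = s⁶ + s⁴ + s + 1.
Roots in F_2: g(0) = 1; g(1) = 0 → root.
Linear factors from roots: (s + 1).
Complete factorization: g(s) = (s + 1)·(s² + s + 1)·(s³ + s + 1).
Factor degrees with multiplicity: 1 + 2 + 3 = 6.

1, 2, 3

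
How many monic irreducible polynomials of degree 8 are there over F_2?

By the necklace-counting formula, N_2(8) = (1/8) Σ_{d|8} μ(8/d)·2^d.
Divisors of 8: 1, 2, 4, 8; μ(8/d) for each: 0, 0, -1, 1.
Σ = − 2^4 + 2^8 = 240.
N = 240/8 = 30.

30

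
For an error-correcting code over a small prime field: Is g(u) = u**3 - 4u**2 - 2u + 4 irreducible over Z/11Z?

No

Check each element of Z/11Z for a root: g(0)=4, g(1)=10, g(2)=3, g(3)=0, g(4)=7, g(5)=8, g(6)=9, g(7)=5, g(8)=2, g(9)=6, g(10)=1.
g(3) = 0, so (u − 3) divides g(u); g is reducible.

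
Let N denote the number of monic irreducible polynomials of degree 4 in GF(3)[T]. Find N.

The number of monic irreducibles of degree 4 over GF(3) is (1/4)·Σ_{d∣4} μ(4/d) 3^d.
Divisors of 4: 1, 2, 4; μ(4/d) for each: 0, -1, 1.
Σ = − 3^2 + 3^4 = 72.
N = 72/4 = 18.

18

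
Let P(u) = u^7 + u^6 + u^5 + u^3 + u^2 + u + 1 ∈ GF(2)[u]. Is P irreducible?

Yes

Check for roots in GF(2): P(0) = 1; P(1) = 1.
No roots, so no linear factors.
Monic irreducibles of degree 2 over GF(2): u^2 + u + 1.
None of them divide P (all give nonzero remainder).
Monic irreducibles of degree 3 over GF(2): u^3 + u + 1, u^3 + u^2 + 1.
None of them divide P (all give nonzero remainder).
No irreducible factor of degree ≤ 3 exists, so P is irreducible over GF(2).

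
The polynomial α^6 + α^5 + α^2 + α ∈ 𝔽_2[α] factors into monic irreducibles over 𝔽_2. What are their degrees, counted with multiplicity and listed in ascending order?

1, 1, 1, 1, 1, 1

Write f(α) = α^6 + α^5 + α^2 + α.
Roots in 𝔽_2: f(0) = 0 → root; f(1) = 0 → root.
Linear factors from roots: (α), (α + 1).
Complete factorization: f(α) = (α)·(α + 1)^5.
Factor degrees with multiplicity: 1 + 1 + 1 + 1 + 1 + 1 = 6.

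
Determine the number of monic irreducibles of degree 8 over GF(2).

30

The number of monic irreducibles of degree 8 over GF(2) is (1/8)·Σ_{d∣8} μ(8/d) 2^d.
Divisors of 8: 1, 2, 4, 8; μ(8/d) for each: 0, 0, -1, 1.
Σ = − 2^4 + 2^8 = 240.
N = 240/8 = 30.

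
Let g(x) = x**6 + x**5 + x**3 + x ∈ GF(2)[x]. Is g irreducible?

Check for roots in GF(2): g(0) = 0 → root; g(1) = 0 → root.
g(0) = 0, so (x) divides g(x); g is reducible.

No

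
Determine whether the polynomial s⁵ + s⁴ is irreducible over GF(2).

Write h(s) = s⁵ + s⁴.
Check for roots in GF(2): h(0) = 0 → root; h(1) = 0 → root.
h(0) = 0, so (s) divides h(s); h is reducible.

No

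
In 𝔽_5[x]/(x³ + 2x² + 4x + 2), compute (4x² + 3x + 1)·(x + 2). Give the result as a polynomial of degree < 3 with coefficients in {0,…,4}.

Multiply in 𝔽_5[x]: (4x² + 3x + 1)·(x + 2) = 4x³ + x² + 2x + 2.
Reduce using x³ ≡ 3x² + x + 3 (mod x³ + 2x² + 4x + 2).
Reduced: 3x² + x + 4.

3x^2 + x + 4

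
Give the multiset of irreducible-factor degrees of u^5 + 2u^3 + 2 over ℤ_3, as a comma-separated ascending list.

Write g(u) = u^5 + 2u^3 + 2.
Roots in ℤ_3: g(0) = 2; g(1) = 2; g(2) = 2.
Complete factorization: g(u) = (u^2 + u + 2)·(u^3 + 2u^2 + u + 1).
Factor degrees with multiplicity: 2 + 3 = 5.

2, 3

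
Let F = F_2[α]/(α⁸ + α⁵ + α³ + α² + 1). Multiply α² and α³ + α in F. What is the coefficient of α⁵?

Multiply in F_2[α]: (α²)·(α³ + α) = α⁵ + α³.
Reduced: α⁵ + α³.

1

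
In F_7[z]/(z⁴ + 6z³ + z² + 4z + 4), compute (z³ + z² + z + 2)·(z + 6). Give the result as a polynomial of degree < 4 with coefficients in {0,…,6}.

z^3 + 6z^2 + 4z + 1

Multiply in F_7[z]: (z³ + z² + z + 2)·(z + 6) = z⁴ + z + 5.
Reduce using z⁴ ≡ z³ + 6z² + 3z + 3 (mod z⁴ + 6z³ + z² + 4z + 4).
Reduced: z³ + 6z² + 4z + 1.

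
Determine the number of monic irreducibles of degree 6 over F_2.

Gauss's count: N_{2}(6) = (1/6) Σ_{d|6} μ(6/d)·2^d.
Divisors of 6: 1, 2, 3, 6; μ(6/d) for each: 1, -1, -1, 1.
Σ = 2^1 − 2^2 − 2^3 + 2^6 = 54.
N = 54/6 = 9.

9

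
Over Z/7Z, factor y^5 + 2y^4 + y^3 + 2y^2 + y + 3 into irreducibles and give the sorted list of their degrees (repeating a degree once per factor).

5

Write g(y) = y^5 + 2y^4 + y^3 + 2y^2 + y + 3.
Complete factorization: g(y) = (y^5 + 2y^4 + y^3 + 2y^2 + y + 3).
Factor degrees with multiplicity: 5 = 5.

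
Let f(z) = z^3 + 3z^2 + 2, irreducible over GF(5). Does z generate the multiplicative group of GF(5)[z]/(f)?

Yes

|GF(5^3)^×| = 5^3 − 1 = 124. Prime factorization: 124 = 2^2·31.
f is primitive ⇔ z has order 124 in GF(5)[z]/(f), i.e. z^(124/q) ≠ 1 for each prime q | 124.
z^(62) mod f = 4.
z^(4) mod f = 4z^2 + 3z + 1.
None equal 1, so z has full order 124; f is primitive.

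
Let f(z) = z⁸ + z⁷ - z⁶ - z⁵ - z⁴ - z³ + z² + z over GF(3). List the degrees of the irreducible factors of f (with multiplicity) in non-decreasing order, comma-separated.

1, 1, 1, 1, 1, 1, 2

Roots in GF(3): f(0) = 0 → root; f(1) = 0 → root; f(2) = 0 → root.
Linear factors from roots: (z), (z - 1), (z + 1).
Complete factorization: f(z) = (z)·(z - 1)^2·(z + 1)^3·(z² + 1).
Factor degrees with multiplicity: 1 + 1 + 1 + 1 + 1 + 1 + 2 = 8.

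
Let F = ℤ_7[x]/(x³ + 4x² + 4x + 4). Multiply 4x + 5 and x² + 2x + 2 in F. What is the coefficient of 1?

Multiply in ℤ_7[x]: (4x + 5)·(x² + 2x + 2) = 4x³ + 6x² + 4x + 3.
Reduce using x³ ≡ 3x² + 3x + 3 (mod x³ + 4x² + 4x + 4).
Reduced: 4x² + 2x + 1.

1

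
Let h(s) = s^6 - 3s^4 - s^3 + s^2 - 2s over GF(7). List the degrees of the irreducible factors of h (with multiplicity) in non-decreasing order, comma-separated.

1, 1, 2, 2

Linear factors from roots: (s), (s - 3).
Complete factorization: h(s) = (s)·(s - 3)·(s^2 - 3s - 1)·(s^2 - s - 3).
Factor degrees with multiplicity: 1 + 1 + 2 + 2 = 6.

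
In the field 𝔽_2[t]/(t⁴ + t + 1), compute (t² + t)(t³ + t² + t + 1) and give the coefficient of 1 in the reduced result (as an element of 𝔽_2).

0

Multiply in 𝔽_2[t]: (t² + t)·(t³ + t² + t + 1) = t⁵ + t.
Reduce using t⁴ ≡ t + 1 (mod t⁴ + t + 1).
Reduced: t².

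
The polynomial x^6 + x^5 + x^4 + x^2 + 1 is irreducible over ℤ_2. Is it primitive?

No

Write f(x) = x^6 + x^5 + x^4 + x^2 + 1.
|GF(2^6)^×| = 2^6 − 1 = 63. Prime factorization: 63 = 3^2·7.
f is primitive ⇔ x has order 63 in GF(2)[x]/(f), i.e. x^(63/q) ≠ 1 for each prime q | 63.
x^(21) mod f = 1
x^(9) mod f = x^3 + 1.
Since x^(21) = 1, the order of x divides 21 < 63; not primitive.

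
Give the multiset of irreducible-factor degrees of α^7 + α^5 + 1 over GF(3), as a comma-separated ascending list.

1, 1, 2, 3

Write f(α) = α^7 + α^5 + 1.
Roots in GF(3): f(0) = 1; f(1) = 0 → root; f(2) = 2.
Linear factors from roots: (α + 2).
Complete factorization: f(α) = (α + 2)^2·(α^2 + 2α + 2)·(α^3 + 2α + 2).
Factor degrees with multiplicity: 1 + 1 + 2 + 3 = 7.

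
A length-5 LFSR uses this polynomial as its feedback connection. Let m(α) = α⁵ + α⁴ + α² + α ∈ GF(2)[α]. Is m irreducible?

Check for roots in GF(2): m(0) = 0 → root; m(1) = 0 → root.
m(0) = 0, so (α) divides m(α); m is reducible.

No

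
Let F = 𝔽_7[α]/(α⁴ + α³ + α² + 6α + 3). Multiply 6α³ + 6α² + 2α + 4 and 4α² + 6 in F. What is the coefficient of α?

3

Multiply in 𝔽_7[α]: (6α³ + 6α² + 2α + 4)·(4α² + 6) = 3α⁵ + 3α⁴ + 2α³ + 3α² + 5α + 3.
Reduce using α⁴ ≡ 6α³ + 6α² + α + 4 (mod α⁴ + α³ + α² + 6α + 3).
Reduced: 6α³ + 6α² + 3α + 3.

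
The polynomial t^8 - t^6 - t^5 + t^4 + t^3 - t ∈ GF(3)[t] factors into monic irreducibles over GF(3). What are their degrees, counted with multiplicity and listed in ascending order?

Write h(t) = t^8 - t^6 - t^5 + t^4 + t^3 - t.
Roots in GF(3): h(0) = 0 → root; h(1) = 0 → root; h(2) = 2.
Linear factors from roots: (t), (t - 1).
Complete factorization: h(t) = (t)·(t - 1)^3·(t^2 + 1)^2.
Factor degrees with multiplicity: 1 + 1 + 1 + 1 + 2 + 2 = 8.

1, 1, 1, 1, 2, 2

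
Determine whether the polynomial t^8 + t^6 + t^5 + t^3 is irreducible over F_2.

No

Write g(t) = t^8 + t^6 + t^5 + t^3.
Check for roots in F_2: g(0) = 0 → root; g(1) = 0 → root.
g(0) = 0, so (t) divides g(t); g is reducible.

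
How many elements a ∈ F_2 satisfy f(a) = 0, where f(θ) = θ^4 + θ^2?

Evaluate at each of the 2 elements of F_2:
f(0) = 0 → root; f(1) = 0 → root.
Roots: {0, 1}.

2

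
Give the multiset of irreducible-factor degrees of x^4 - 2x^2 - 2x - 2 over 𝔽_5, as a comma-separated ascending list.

1, 1, 2

Write g(x) = x^4 - 2x^2 - 2x - 2.
Roots in 𝔽_5: g(0) = 3; g(1) = 0 → root; g(2) = 2; g(3) = 0 → root; g(4) = 4.
Linear factors from roots: (x - 1), (x + 2).
Complete factorization: g(x) = (x + 2)·(x - 1)·(x^2 - x + 1).
Factor degrees with multiplicity: 1 + 1 + 2 = 4.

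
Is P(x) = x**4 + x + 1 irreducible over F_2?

Check for roots in F_2: P(0) = 1; P(1) = 1.
No roots, so no linear factors.
Monic irreducibles of degree 2 over GF(2): x**2 + x + 1.
None of them divide P (all give nonzero remainder).
No irreducible factor of degree ≤ 2 exists, so P is irreducible over GF(2).

Yes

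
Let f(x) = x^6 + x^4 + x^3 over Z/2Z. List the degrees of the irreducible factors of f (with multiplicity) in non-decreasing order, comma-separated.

1, 1, 1, 3

Roots in Z/2Z: f(0) = 0 → root; f(1) = 1.
Linear factors from roots: (x).
Complete factorization: f(x) = (x)^3·(x^3 + x + 1).
Factor degrees with multiplicity: 1 + 1 + 1 + 3 = 6.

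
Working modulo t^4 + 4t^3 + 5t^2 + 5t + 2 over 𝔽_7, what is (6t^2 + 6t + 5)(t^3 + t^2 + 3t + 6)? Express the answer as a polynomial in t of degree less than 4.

Multiply in 𝔽_7[t]: (6t^2 + 6t + 5)·(t^3 + t^2 + 3t + 6) = 6t^5 + 5t^4 + t^3 + 3t^2 + 2t + 2.
Reduce using t^4 ≡ 3t^3 + 2t^2 + 2t + 5 (mod t^4 + 4t^3 + 5t^2 + 5t + 2).
Reduced: 5t^3 + 5t^2 + t + 5.

5t^3 + 5t^2 + t + 5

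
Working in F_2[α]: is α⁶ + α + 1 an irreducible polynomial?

Write f(α) = α⁶ + α + 1.
Check for roots in F_2: f(0) = 1; f(1) = 1.
No roots, so no linear factors.
Monic irreducibles of degree 2 over GF(2): α² + α + 1.
None of them divide f (all give nonzero remainder).
Monic irreducibles of degree 3 over GF(2): α³ + α + 1, α³ + α² + 1.
None of them divide f (all give nonzero remainder).
No irreducible factor of degree ≤ 3 exists, so f is irreducible over GF(2).

Yes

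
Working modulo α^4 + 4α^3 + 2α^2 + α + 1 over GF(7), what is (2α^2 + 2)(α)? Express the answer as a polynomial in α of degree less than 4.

Multiply in GF(7)[α]: (2α^2 + 2)·(α) = 2α^3 + 2α.
Reduced: 2α^3 + 2α.

2α^3 + 2α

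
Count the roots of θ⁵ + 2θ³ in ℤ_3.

3

Write g(θ) = θ⁵ + 2θ³.
Evaluate at each of the 3 elements of ℤ_3:
g(0) = 0 → root; g(1) = 0 → root; g(2) = 0 → root.
Roots: {0, 1, 2}.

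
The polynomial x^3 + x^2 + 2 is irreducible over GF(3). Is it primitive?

No

Write f(x) = x^3 + x^2 + 2.
|GF(3^3)^×| = 3^3 − 1 = 26. Prime factorization: 26 = 2·13.
f is primitive ⇔ x has order 26 in GF(3)[x]/(f), i.e. x^(26/q) ≠ 1 for each prime q | 26.
x^(13) mod f = 1
x^(2) mod f = x^2.
Since x^(13) = 1, the order of x divides 13 < 26; not primitive.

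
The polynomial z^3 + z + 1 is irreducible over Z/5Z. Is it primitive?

Write f(z) = z^3 + z + 1.
|GF(5^3)^×| = 5^3 − 1 = 124. Prime factorization: 124 = 2^2·31.
f is primitive ⇔ z has order 124 in GF(5)[z]/(f), i.e. z^(124/q) ≠ 1 for each prime q | 124.
z^(62) mod f = 1
z^(4) mod f = 4z^2 + 4z.
Since z^(62) = 1, the order of z divides 62 < 124; not primitive.

No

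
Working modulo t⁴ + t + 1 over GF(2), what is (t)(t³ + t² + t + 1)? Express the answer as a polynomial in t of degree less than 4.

Multiply in GF(2)[t]: (t)·(t³ + t² + t + 1) = t⁴ + t³ + t² + t.
Reduce using t⁴ ≡ t + 1 (mod t⁴ + t + 1).
Reduced: t³ + t² + 1.

t^3 + t^2 + 1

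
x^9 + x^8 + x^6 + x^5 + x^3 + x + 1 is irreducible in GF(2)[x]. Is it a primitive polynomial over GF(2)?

Write f(x) = x^9 + x^8 + x^6 + x^5 + x^3 + x + 1.
|GF(2^9)^×| = 2^9 − 1 = 511. Prime factorization: 511 = 7·73.
f is primitive ⇔ x has order 511 in GF(2)[x]/(f), i.e. x^(511/q) ≠ 1 for each prime q | 511.
x^(73) mod f = x^6 + x^5 + x^3 + x^2 + x + 1.
x^(7) mod f = x^7.
None equal 1, so x has full order 511; f is primitive.

Yes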